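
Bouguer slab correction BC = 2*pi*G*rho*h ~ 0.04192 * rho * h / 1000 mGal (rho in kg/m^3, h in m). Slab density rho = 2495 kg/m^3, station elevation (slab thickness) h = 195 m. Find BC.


BC = 0.04192 * rho * h / 1000
= 0.04192 * 2495 * 195 / 1000
= 20.3951 mGal

20.3951


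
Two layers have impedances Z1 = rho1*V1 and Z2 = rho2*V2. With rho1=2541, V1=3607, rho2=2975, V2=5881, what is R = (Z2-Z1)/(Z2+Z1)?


Z1 = 2541 * 3607 = 9165387
Z2 = 2975 * 5881 = 17495975
R = (17495975 - 9165387) / (17495975 + 9165387) = 8330588 / 26661362 = 0.3125

0.3125


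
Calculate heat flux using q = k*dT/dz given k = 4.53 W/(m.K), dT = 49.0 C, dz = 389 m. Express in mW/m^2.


q = k * dT / dz * 1000
= 4.53 * 49.0 / 389 * 1000
= 0.570617 * 1000
= 570.617 mW/m^2

570.617


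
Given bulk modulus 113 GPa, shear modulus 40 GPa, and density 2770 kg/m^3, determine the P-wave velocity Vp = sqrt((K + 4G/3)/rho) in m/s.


First compute the effective modulus:
K + 4G/3 = 113e9 + 4*40e9/3 = 166333333333.33 Pa
Then divide by density:
166333333333.33 / 2770 = 60048134.7774 Pa/(kg/m^3)
Take the square root:
Vp = sqrt(60048134.7774) = 7749.07 m/s

7749.07


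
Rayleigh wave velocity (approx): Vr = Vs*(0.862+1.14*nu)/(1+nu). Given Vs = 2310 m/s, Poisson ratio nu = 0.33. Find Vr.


Numerator factor = 0.862 + 1.14*0.33 = 1.2382
Denominator = 1 + 0.33 = 1.33
Vr = 2310 * 1.2382 / 1.33 = 2150.56 m/s

2150.56


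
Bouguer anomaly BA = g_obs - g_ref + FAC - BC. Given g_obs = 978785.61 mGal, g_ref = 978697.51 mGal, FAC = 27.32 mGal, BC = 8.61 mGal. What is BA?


BA = g_obs - g_ref + FAC - BC
= 978785.61 - 978697.51 + 27.32 - 8.61
= 106.81 mGal

106.81


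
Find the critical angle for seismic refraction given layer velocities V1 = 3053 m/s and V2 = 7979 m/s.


V1/V2 = 3053/7979 = 0.382629
theta_c = arcsin(0.382629) = 22.4966 degrees

22.4966


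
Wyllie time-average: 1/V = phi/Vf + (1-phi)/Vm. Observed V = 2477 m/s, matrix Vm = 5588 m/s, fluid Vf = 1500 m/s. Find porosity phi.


1/V - 1/Vm = 1/2477 - 1/5588 = 0.00022476
1/Vf - 1/Vm = 1/1500 - 1/5588 = 0.00048771
phi = 0.00022476 / 0.00048771 = 0.4608

0.4608


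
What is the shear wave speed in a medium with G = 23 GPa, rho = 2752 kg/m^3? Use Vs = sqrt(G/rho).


Convert G to Pa: G = 23e9 Pa
Compute G/rho = 23e9 / 2752 = 8357558.1395
Vs = sqrt(8357558.1395) = 2890.94 m/s

2890.94


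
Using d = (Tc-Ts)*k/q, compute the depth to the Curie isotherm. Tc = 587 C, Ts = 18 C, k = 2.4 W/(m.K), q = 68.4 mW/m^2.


T_Curie - T_surf = 587 - 18 = 569 C
Convert q to W/m^2: 68.4 mW/m^2 = 0.0684 W/m^2
d = 569 * 2.4 / 0.0684 = 19964.91 m

19964.91


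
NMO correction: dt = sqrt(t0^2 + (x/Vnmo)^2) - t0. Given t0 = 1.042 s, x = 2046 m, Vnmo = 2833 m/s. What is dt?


x/Vnmo = 2046/2833 = 0.722203
(x/Vnmo)^2 = 0.521577
t0^2 = 1.085764
sqrt(1.085764 + 0.521577) = 1.267809
dt = 1.267809 - 1.042 = 0.225809

0.225809


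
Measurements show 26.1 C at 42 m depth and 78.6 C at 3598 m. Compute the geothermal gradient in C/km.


dT = 78.6 - 26.1 = 52.5 C
dz = 3598 - 42 = 3556 m
gradient = dT/dz * 1000 = 52.5/3556 * 1000 = 14.7638 C/km

14.7638


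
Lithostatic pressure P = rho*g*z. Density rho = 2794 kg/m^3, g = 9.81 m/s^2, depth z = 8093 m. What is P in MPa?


P = rho * g * z / 1e6
= 2794 * 9.81 * 8093 / 1e6
= 221822170.02 / 1e6
= 221.8222 MPa

221.8222


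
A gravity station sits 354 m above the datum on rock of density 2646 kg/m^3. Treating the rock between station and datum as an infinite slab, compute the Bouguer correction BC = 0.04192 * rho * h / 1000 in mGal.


BC = 0.04192 * rho * h / 1000
= 0.04192 * 2646 * 354 / 1000
= 39.2658 mGal

39.2658


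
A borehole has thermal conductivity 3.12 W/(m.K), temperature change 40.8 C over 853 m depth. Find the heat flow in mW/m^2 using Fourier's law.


q = k * dT / dz * 1000
= 3.12 * 40.8 / 853 * 1000
= 0.149233 * 1000
= 149.2333 mW/m^2

149.2333


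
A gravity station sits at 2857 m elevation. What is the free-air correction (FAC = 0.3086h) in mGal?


FAC = 0.3086 * h
= 0.3086 * 2857
= 881.6702 mGal

881.6702


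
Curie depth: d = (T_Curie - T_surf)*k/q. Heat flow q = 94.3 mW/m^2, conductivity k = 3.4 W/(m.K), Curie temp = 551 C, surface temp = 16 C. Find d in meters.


T_Curie - T_surf = 551 - 16 = 535 C
Convert q to W/m^2: 94.3 mW/m^2 = 0.0943 W/m^2
d = 535 * 3.4 / 0.0943 = 19289.5 m

19289.5


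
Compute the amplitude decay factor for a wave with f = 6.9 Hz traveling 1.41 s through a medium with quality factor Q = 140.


pi*f*t/Q = pi*6.9*1.41/140 = 0.218318
A/A0 = exp(-0.218318) = 0.80387

0.80387


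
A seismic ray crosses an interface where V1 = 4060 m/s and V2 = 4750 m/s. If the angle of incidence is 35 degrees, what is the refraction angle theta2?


sin(theta1) = sin(35 deg) = 0.573576
sin(theta2) = V2/V1 * sin(theta1) = 4750/4060 * 0.573576 = 0.671056
theta2 = arcsin(0.671056) = 42.1486 degrees

42.1486


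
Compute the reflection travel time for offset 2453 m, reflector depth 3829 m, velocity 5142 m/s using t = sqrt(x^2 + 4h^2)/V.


x^2 + 4h^2 = 2453^2 + 4*3829^2 = 6017209 + 58644964 = 64662173
sqrt(64662173) = 8041.2793
t = 8041.2793 / 5142 = 1.5638 s

1.5638


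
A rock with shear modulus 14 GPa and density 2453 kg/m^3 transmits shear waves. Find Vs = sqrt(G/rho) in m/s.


Convert G to Pa: G = 14e9 Pa
Compute G/rho = 14e9 / 2453 = 5707297.1871
Vs = sqrt(5707297.1871) = 2389.0 m/s

2389.0


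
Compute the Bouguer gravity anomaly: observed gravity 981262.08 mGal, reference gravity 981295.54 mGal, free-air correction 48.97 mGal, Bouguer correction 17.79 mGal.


BA = g_obs - g_ref + FAC - BC
= 981262.08 - 981295.54 + 48.97 - 17.79
= -2.28 mGal

-2.28


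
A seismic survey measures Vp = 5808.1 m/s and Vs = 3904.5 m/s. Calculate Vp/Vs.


Vp/Vs = 5808.1 / 3904.5
= 1.4875

1.4875


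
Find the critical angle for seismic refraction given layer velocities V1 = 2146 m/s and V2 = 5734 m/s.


V1/V2 = 2146/5734 = 0.374259
theta_c = arcsin(0.374259) = 21.9785 degrees

21.9785


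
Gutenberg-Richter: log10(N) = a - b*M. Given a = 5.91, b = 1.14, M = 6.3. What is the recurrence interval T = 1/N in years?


log10(N) = 5.91 - 1.14*6.3 = -1.272
N = 10^-1.272 = 0.053456
T = 1/N = 1/0.053456 = 18.7068 years

18.7068


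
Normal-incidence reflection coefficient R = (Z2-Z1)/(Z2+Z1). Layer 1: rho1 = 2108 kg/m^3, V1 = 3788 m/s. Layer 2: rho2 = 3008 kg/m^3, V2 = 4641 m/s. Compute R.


Z1 = 2108 * 3788 = 7985104
Z2 = 3008 * 4641 = 13960128
R = (13960128 - 7985104) / (13960128 + 7985104) = 5975024 / 21945232 = 0.2723

0.2723


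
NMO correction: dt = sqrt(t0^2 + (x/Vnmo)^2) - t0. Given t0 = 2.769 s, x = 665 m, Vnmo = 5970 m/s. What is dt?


x/Vnmo = 665/5970 = 0.11139
(x/Vnmo)^2 = 0.012408
t0^2 = 7.667361
sqrt(7.667361 + 0.012408) = 2.77124
dt = 2.77124 - 2.769 = 0.00224

0.00224


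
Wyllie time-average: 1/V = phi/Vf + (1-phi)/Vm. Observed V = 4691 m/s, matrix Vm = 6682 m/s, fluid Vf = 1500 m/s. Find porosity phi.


1/V - 1/Vm = 1/4691 - 1/6682 = 6.352e-05
1/Vf - 1/Vm = 1/1500 - 1/6682 = 0.00051701
phi = 6.352e-05 / 0.00051701 = 0.1229

0.1229


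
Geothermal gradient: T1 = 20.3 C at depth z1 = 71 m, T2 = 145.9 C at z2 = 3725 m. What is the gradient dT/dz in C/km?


dT = 145.9 - 20.3 = 125.6 C
dz = 3725 - 71 = 3654 m
gradient = dT/dz * 1000 = 125.6/3654 * 1000 = 34.3733 C/km

34.3733


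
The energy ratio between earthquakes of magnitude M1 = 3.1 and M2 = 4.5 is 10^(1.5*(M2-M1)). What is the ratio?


M2 - M1 = 4.5 - 3.1 = 1.4
1.5 * 1.4 = 2.1
ratio = 10^2.1 = 125.89

125.89


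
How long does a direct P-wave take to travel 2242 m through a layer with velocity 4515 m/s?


t = x / V
= 2242 / 4515
= 0.4966 s

0.4966


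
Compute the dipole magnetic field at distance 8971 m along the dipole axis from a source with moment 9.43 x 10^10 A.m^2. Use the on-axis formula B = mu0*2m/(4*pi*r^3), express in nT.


m = 9.43 x 10^10 = 94300000000 A.m^2
2m = 188600000000 A.m^2
r^3 = 8971^3 = 721975682611
B = (4pi*10^-7) * 188600000000 / (4*pi * 721975682611) * 1e9
= 237001.749787 / 9072614002244.78 * 1e9
= 26.1228 nT

26.1228


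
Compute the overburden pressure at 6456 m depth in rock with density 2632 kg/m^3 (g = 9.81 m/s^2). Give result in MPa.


P = rho * g * z / 1e6
= 2632 * 9.81 * 6456 / 1e6
= 166693403.52 / 1e6
= 166.6934 MPa

166.6934


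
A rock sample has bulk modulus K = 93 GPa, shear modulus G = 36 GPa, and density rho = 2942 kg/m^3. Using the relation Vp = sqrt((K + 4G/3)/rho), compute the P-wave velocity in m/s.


First compute the effective modulus:
K + 4G/3 = 93e9 + 4*36e9/3 = 141000000000.0 Pa
Then divide by density:
141000000000.0 / 2942 = 47926580.5574 Pa/(kg/m^3)
Take the square root:
Vp = sqrt(47926580.5574) = 6922.9 m/s

6922.9


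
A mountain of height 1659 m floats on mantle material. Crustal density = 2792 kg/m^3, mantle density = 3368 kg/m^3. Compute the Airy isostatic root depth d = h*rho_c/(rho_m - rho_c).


rho_m - rho_c = 3368 - 2792 = 576
d = 1659 * 2792 / 576
= 4631928 / 576
= 8041.54 m

8041.54


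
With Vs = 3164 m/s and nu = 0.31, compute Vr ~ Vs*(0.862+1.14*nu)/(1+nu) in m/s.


Numerator factor = 0.862 + 1.14*0.31 = 1.2154
Denominator = 1 + 0.31 = 1.31
Vr = 3164 * 1.2154 / 1.31 = 2935.52 m/s

2935.52


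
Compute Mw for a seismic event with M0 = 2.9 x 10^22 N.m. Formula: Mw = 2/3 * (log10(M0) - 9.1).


log10(M0) = log10(2.9 x 10^22) = 22.4624
Mw = 2/3 * (22.4624 - 9.1)
= 2/3 * 13.3624
= 8.91

8.91


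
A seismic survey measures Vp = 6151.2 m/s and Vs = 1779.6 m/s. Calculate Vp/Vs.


Vp/Vs = 6151.2 / 1779.6
= 3.4565

3.4565


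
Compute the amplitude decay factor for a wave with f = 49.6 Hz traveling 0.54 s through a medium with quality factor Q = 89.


pi*f*t/Q = pi*49.6*0.54/89 = 0.945443
A/A0 = exp(-0.945443) = 0.388507

0.388507


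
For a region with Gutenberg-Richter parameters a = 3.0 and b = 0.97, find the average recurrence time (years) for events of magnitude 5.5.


log10(N) = 3.0 - 0.97*5.5 = -2.335
N = 10^-2.335 = 0.004624
T = 1/N = 1/0.004624 = 216.2719 years

216.2719


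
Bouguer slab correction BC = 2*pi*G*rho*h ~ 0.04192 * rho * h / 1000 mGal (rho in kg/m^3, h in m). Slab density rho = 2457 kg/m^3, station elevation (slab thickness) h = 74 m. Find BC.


BC = 0.04192 * rho * h / 1000
= 0.04192 * 2457 * 74 / 1000
= 7.6218 mGal

7.6218


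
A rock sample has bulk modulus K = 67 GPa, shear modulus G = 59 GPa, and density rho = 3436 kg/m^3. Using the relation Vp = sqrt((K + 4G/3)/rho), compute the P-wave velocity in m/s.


First compute the effective modulus:
K + 4G/3 = 67e9 + 4*59e9/3 = 145666666666.67 Pa
Then divide by density:
145666666666.67 / 3436 = 42394256.8879 Pa/(kg/m^3)
Take the square root:
Vp = sqrt(42394256.8879) = 6511.09 m/s

6511.09


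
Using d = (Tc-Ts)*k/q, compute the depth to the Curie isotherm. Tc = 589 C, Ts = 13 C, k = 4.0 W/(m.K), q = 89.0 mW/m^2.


T_Curie - T_surf = 589 - 13 = 576 C
Convert q to W/m^2: 89.0 mW/m^2 = 0.089 W/m^2
d = 576 * 4.0 / 0.089 = 25887.64 m

25887.64


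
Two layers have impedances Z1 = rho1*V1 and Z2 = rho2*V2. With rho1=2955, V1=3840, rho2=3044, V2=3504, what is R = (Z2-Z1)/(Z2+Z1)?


Z1 = 2955 * 3840 = 11347200
Z2 = 3044 * 3504 = 10666176
R = (10666176 - 11347200) / (10666176 + 11347200) = -681024 / 22013376 = -0.0309

-0.0309


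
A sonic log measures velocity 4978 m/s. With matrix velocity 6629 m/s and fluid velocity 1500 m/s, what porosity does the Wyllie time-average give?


1/V - 1/Vm = 1/4978 - 1/6629 = 5.003e-05
1/Vf - 1/Vm = 1/1500 - 1/6629 = 0.00051581
phi = 5.003e-05 / 0.00051581 = 0.097

0.097


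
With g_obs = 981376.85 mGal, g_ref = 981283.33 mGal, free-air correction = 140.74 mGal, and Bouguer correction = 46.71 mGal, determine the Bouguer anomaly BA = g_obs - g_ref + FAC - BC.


BA = g_obs - g_ref + FAC - BC
= 981376.85 - 981283.33 + 140.74 - 46.71
= 187.55 mGal

187.55


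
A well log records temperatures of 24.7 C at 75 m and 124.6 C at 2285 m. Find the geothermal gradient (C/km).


dT = 124.6 - 24.7 = 99.9 C
dz = 2285 - 75 = 2210 m
gradient = dT/dz * 1000 = 99.9/2210 * 1000 = 45.2036 C/km

45.2036


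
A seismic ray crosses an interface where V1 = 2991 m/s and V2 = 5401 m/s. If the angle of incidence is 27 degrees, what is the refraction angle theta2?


sin(theta1) = sin(27 deg) = 0.45399
sin(theta2) = V2/V1 * sin(theta1) = 5401/2991 * 0.45399 = 0.819794
theta2 = arcsin(0.819794) = 55.0641 degrees

55.0641


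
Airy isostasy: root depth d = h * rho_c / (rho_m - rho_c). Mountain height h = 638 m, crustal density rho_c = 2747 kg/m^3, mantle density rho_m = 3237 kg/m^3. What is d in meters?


rho_m - rho_c = 3237 - 2747 = 490
d = 638 * 2747 / 490
= 1752586 / 490
= 3576.71 m

3576.71


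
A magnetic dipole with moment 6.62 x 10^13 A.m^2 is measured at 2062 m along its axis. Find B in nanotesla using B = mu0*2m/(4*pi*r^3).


m = 6.62 x 10^13 = 66200000000000 A.m^2
2m = 132400000000000 A.m^2
r^3 = 2062^3 = 8767302328
B = (4pi*10^-7) * 132400000000000 / (4*pi * 8767302328) * 1e9
= 166378746.934115 / 110173170341.78 * 1e9
= 1510156.6599 nT

1510156.6599


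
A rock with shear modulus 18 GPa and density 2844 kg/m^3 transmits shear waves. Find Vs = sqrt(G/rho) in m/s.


Convert G to Pa: G = 18e9 Pa
Compute G/rho = 18e9 / 2844 = 6329113.9241
Vs = sqrt(6329113.9241) = 2515.77 m/s

2515.77


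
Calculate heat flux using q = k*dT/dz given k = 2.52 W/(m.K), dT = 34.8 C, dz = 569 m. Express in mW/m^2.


q = k * dT / dz * 1000
= 2.52 * 34.8 / 569 * 1000
= 0.154123 * 1000
= 154.123 mW/m^2

154.123


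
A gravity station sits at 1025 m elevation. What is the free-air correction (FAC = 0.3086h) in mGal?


FAC = 0.3086 * h
= 0.3086 * 1025
= 316.315 mGal

316.315


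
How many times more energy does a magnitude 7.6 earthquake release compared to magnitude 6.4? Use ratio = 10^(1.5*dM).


M2 - M1 = 7.6 - 6.4 = 1.2
1.5 * 1.2 = 1.8
ratio = 10^1.8 = 63.1

63.1


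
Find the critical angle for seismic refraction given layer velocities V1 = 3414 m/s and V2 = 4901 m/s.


V1/V2 = 3414/4901 = 0.696593
theta_c = arcsin(0.696593) = 44.1543 degrees

44.1543


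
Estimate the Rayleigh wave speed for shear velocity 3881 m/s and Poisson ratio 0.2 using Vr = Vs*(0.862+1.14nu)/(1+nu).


Numerator factor = 0.862 + 1.14*0.2 = 1.09
Denominator = 1 + 0.2 = 1.2
Vr = 3881 * 1.09 / 1.2 = 3525.24 m/s

3525.24


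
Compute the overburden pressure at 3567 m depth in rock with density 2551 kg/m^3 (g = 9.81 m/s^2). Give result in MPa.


P = rho * g * z / 1e6
= 2551 * 9.81 * 3567 / 1e6
= 89265280.77 / 1e6
= 89.2653 MPa

89.2653


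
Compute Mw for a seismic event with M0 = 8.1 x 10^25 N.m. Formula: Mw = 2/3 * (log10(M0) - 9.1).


log10(M0) = log10(8.1 x 10^25) = 25.9085
Mw = 2/3 * (25.9085 - 9.1)
= 2/3 * 16.8085
= 11.21

11.21


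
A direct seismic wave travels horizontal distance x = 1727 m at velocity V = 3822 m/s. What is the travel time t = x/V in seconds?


t = x / V
= 1727 / 3822
= 0.4519 s

0.4519


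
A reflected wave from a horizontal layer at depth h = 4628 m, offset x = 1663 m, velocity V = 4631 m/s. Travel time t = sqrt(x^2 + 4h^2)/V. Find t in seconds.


x^2 + 4h^2 = 1663^2 + 4*4628^2 = 2765569 + 85673536 = 88439105
sqrt(88439105) = 9404.2068
t = 9404.2068 / 4631 = 2.0307 s

2.0307


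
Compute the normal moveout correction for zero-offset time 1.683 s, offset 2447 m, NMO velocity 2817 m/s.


x/Vnmo = 2447/2817 = 0.868655
(x/Vnmo)^2 = 0.754561
t0^2 = 2.832489
sqrt(2.832489 + 0.754561) = 1.893951
dt = 1.893951 - 1.683 = 0.210951

0.210951


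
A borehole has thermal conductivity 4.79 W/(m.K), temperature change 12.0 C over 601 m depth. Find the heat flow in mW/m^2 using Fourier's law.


q = k * dT / dz * 1000
= 4.79 * 12.0 / 601 * 1000
= 0.095641 * 1000
= 95.6406 mW/m^2

95.6406


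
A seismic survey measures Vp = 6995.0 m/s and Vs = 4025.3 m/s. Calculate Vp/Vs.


Vp/Vs = 6995.0 / 4025.3
= 1.7378

1.7378


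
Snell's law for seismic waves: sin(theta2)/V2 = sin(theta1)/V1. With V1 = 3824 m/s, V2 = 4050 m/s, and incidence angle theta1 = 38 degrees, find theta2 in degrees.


sin(theta1) = sin(38 deg) = 0.615661
sin(theta2) = V2/V1 * sin(theta1) = 4050/3824 * 0.615661 = 0.652047
theta2 = arcsin(0.652047) = 40.6961 degrees

40.6961


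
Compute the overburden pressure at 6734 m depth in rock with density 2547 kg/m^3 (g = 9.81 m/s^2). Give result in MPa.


P = rho * g * z / 1e6
= 2547 * 9.81 * 6734 / 1e6
= 168256195.38 / 1e6
= 168.2562 MPa

168.2562


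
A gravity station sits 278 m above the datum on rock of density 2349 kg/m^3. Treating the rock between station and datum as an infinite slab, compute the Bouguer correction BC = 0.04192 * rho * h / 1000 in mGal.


BC = 0.04192 * rho * h / 1000
= 0.04192 * 2349 * 278 / 1000
= 27.3747 mGal

27.3747


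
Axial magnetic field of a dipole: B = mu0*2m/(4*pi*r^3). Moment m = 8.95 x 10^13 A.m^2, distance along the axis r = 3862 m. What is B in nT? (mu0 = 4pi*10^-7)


m = 8.95 x 10^13 = 89500000000000 A.m^2
2m = 179000000000000 A.m^2
r^3 = 3862^3 = 57601899928
B = (4pi*10^-7) * 179000000000000 / (4*pi * 57601899928) * 1e9
= 224938033.997029 / 723846822586.48 * 1e9
= 310753.6387 nT

310753.6387


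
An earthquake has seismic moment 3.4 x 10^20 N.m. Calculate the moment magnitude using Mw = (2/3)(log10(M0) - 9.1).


log10(M0) = log10(3.4 x 10^20) = 20.5315
Mw = 2/3 * (20.5315 - 9.1)
= 2/3 * 11.4315
= 7.62

7.62


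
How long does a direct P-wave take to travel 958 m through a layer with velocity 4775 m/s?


t = x / V
= 958 / 4775
= 0.2006 s

0.2006


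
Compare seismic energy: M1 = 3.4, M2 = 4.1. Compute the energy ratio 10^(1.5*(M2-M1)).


M2 - M1 = 4.1 - 3.4 = 0.7
1.5 * 0.7 = 1.05
ratio = 10^1.05 = 11.22

11.22


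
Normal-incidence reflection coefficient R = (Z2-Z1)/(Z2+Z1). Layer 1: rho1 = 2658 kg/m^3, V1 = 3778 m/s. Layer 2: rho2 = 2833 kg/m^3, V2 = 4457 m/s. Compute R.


Z1 = 2658 * 3778 = 10041924
Z2 = 2833 * 4457 = 12626681
R = (12626681 - 10041924) / (12626681 + 10041924) = 2584757 / 22668605 = 0.114

0.114


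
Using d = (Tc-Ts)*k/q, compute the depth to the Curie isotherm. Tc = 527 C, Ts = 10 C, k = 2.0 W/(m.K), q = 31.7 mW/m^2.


T_Curie - T_surf = 527 - 10 = 517 C
Convert q to W/m^2: 31.7 mW/m^2 = 0.0317 W/m^2
d = 517 * 2.0 / 0.0317 = 32618.3 m

32618.3


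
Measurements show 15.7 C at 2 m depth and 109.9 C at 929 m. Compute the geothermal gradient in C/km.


dT = 109.9 - 15.7 = 94.2 C
dz = 929 - 2 = 927 m
gradient = dT/dz * 1000 = 94.2/927 * 1000 = 101.6181 C/km

101.6181


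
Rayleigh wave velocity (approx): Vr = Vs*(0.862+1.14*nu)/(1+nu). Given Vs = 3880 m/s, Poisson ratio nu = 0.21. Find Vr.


Numerator factor = 0.862 + 1.14*0.21 = 1.1014
Denominator = 1 + 0.21 = 1.21
Vr = 3880 * 1.1014 / 1.21 = 3531.76 m/s

3531.76


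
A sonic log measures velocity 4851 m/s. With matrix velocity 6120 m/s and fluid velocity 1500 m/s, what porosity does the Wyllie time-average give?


1/V - 1/Vm = 1/4851 - 1/6120 = 4.274e-05
1/Vf - 1/Vm = 1/1500 - 1/6120 = 0.00050327
phi = 4.274e-05 / 0.00050327 = 0.0849

0.0849


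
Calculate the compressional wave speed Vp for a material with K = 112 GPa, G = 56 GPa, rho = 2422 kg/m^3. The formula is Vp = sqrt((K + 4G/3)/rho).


First compute the effective modulus:
K + 4G/3 = 112e9 + 4*56e9/3 = 186666666666.67 Pa
Then divide by density:
186666666666.67 / 2422 = 77071290.9441 Pa/(kg/m^3)
Take the square root:
Vp = sqrt(77071290.9441) = 8779.03 m/s

8779.03


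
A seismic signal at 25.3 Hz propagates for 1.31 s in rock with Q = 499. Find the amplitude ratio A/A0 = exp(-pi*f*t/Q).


pi*f*t/Q = pi*25.3*1.31/499 = 0.208661
A/A0 = exp(-0.208661) = 0.81167

0.81167


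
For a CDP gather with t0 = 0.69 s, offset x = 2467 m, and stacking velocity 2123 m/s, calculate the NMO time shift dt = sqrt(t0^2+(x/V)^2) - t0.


x/Vnmo = 2467/2123 = 1.162035
(x/Vnmo)^2 = 1.350325
t0^2 = 0.4761
sqrt(0.4761 + 1.350325) = 1.351453
dt = 1.351453 - 0.69 = 0.661453

0.661453


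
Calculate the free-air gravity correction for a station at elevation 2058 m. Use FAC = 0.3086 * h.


FAC = 0.3086 * h
= 0.3086 * 2058
= 635.0988 mGal

635.0988


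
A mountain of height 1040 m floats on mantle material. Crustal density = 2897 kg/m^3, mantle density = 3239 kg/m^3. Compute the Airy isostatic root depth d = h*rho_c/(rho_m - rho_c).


rho_m - rho_c = 3239 - 2897 = 342
d = 1040 * 2897 / 342
= 3012880 / 342
= 8809.59 m

8809.59


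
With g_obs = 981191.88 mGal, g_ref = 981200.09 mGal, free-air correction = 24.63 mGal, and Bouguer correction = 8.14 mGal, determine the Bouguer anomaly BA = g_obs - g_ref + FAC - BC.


BA = g_obs - g_ref + FAC - BC
= 981191.88 - 981200.09 + 24.63 - 8.14
= 8.28 mGal

8.28


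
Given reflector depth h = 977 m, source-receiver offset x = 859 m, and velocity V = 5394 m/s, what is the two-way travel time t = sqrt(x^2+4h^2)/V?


x^2 + 4h^2 = 859^2 + 4*977^2 = 737881 + 3818116 = 4555997
sqrt(4555997) = 2134.4782
t = 2134.4782 / 5394 = 0.3957 s

0.3957


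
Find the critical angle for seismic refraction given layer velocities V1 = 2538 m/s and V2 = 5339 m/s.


V1/V2 = 2538/5339 = 0.47537
theta_c = arcsin(0.47537) = 28.3834 degrees

28.3834


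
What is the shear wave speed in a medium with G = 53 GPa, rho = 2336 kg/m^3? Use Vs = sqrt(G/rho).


Convert G to Pa: G = 53e9 Pa
Compute G/rho = 53e9 / 2336 = 22688356.1644
Vs = sqrt(22688356.1644) = 4763.23 m/s

4763.23


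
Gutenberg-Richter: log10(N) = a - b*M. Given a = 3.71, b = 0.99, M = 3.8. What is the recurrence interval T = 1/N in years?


log10(N) = 3.71 - 0.99*3.8 = -0.052
N = 10^-0.052 = 0.887156
T = 1/N = 1/0.887156 = 1.1272 years

1.1272


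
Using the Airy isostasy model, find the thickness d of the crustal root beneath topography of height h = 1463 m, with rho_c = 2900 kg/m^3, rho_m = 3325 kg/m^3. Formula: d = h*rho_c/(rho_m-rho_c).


rho_m - rho_c = 3325 - 2900 = 425
d = 1463 * 2900 / 425
= 4242700 / 425
= 9982.82 m

9982.82


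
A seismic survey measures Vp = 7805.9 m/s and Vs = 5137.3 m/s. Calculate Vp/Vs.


Vp/Vs = 7805.9 / 5137.3
= 1.5195

1.5195


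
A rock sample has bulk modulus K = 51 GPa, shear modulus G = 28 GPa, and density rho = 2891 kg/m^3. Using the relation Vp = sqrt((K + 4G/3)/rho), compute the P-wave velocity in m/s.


First compute the effective modulus:
K + 4G/3 = 51e9 + 4*28e9/3 = 88333333333.33 Pa
Then divide by density:
88333333333.33 / 2891 = 30554594.7192 Pa/(kg/m^3)
Take the square root:
Vp = sqrt(30554594.7192) = 5527.62 m/s

5527.62


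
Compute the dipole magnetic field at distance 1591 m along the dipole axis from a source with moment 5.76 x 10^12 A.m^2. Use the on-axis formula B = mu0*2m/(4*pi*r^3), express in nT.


m = 5.76 x 10^12 = 5760000000000 A.m^2
2m = 11520000000000 A.m^2
r^3 = 1591^3 = 4027268071
B = (4pi*10^-7) * 11520000000000 / (4*pi * 4027268071) * 1e9
= 14476458.947742 / 50608143143.56 * 1e9
= 286049.9921 nT

286049.9921


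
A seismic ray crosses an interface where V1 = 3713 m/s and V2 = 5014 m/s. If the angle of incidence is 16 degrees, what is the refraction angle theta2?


sin(theta1) = sin(16 deg) = 0.275637
sin(theta2) = V2/V1 * sin(theta1) = 5014/3713 * 0.275637 = 0.372218
theta2 = arcsin(0.372218) = 21.8525 degrees

21.8525


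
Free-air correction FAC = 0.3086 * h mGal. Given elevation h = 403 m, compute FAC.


FAC = 0.3086 * h
= 0.3086 * 403
= 124.3658 mGal

124.3658


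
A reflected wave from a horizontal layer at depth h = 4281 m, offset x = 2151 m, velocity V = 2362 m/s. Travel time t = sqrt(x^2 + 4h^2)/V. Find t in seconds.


x^2 + 4h^2 = 2151^2 + 4*4281^2 = 4626801 + 73307844 = 77934645
sqrt(77934645) = 8828.0601
t = 8828.0601 / 2362 = 3.7375 s

3.7375


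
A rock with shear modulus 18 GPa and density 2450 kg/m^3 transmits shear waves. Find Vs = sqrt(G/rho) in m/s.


Convert G to Pa: G = 18e9 Pa
Compute G/rho = 18e9 / 2450 = 7346938.7755
Vs = sqrt(7346938.7755) = 2710.52 m/s

2710.52


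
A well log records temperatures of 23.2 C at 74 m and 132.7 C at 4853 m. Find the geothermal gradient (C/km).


dT = 132.7 - 23.2 = 109.5 C
dz = 4853 - 74 = 4779 m
gradient = dT/dz * 1000 = 109.5/4779 * 1000 = 22.9127 C/km

22.9127


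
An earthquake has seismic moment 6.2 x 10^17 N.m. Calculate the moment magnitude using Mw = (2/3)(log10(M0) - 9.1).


log10(M0) = log10(6.2 x 10^17) = 17.7924
Mw = 2/3 * (17.7924 - 9.1)
= 2/3 * 8.6924
= 5.79

5.79


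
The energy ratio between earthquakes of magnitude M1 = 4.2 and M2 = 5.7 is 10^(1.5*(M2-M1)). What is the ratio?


M2 - M1 = 5.7 - 4.2 = 1.5
1.5 * 1.5 = 2.25
ratio = 10^2.25 = 177.83

177.83


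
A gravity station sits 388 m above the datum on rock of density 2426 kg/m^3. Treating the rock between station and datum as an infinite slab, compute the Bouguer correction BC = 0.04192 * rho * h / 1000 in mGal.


BC = 0.04192 * rho * h / 1000
= 0.04192 * 2426 * 388 / 1000
= 39.4588 mGal

39.4588


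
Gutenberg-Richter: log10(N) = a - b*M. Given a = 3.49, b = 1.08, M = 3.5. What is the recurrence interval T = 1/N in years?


log10(N) = 3.49 - 1.08*3.5 = -0.29
N = 10^-0.29 = 0.512861
T = 1/N = 1/0.512861 = 1.9498 years

1.9498


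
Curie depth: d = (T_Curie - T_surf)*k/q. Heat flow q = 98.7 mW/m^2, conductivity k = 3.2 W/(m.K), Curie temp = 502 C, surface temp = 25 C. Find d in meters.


T_Curie - T_surf = 502 - 25 = 477 C
Convert q to W/m^2: 98.7 mW/m^2 = 0.0987 W/m^2
d = 477 * 3.2 / 0.0987 = 15465.05 m

15465.05


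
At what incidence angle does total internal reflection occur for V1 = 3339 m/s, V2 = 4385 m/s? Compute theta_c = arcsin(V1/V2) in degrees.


V1/V2 = 3339/4385 = 0.76146
theta_c = arcsin(0.76146) = 49.593 degrees

49.593


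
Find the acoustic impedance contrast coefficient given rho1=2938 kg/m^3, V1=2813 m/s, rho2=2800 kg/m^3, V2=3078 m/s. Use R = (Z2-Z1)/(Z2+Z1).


Z1 = 2938 * 2813 = 8264594
Z2 = 2800 * 3078 = 8618400
R = (8618400 - 8264594) / (8618400 + 8264594) = 353806 / 16882994 = 0.021

0.021


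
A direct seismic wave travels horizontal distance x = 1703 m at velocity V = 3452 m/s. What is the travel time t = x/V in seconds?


t = x / V
= 1703 / 3452
= 0.4933 s

0.4933


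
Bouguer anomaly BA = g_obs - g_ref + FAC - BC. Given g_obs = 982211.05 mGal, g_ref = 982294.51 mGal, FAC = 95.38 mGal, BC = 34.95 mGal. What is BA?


BA = g_obs - g_ref + FAC - BC
= 982211.05 - 982294.51 + 95.38 - 34.95
= -23.03 mGal

-23.03


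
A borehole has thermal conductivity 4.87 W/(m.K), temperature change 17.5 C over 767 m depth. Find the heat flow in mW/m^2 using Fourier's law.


q = k * dT / dz * 1000
= 4.87 * 17.5 / 767 * 1000
= 0.111115 * 1000
= 111.1147 mW/m^2

111.1147


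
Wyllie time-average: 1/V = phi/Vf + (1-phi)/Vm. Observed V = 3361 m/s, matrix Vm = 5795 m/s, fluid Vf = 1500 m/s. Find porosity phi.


1/V - 1/Vm = 1/3361 - 1/5795 = 0.00012497
1/Vf - 1/Vm = 1/1500 - 1/5795 = 0.0004941
phi = 0.00012497 / 0.0004941 = 0.2529

0.2529


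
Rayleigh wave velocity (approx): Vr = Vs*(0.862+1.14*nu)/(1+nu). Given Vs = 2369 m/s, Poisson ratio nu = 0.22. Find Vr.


Numerator factor = 0.862 + 1.14*0.22 = 1.1128
Denominator = 1 + 0.22 = 1.22
Vr = 2369 * 1.1128 / 1.22 = 2160.84 m/s

2160.84


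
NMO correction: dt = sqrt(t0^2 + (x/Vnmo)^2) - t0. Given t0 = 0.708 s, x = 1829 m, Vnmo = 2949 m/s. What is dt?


x/Vnmo = 1829/2949 = 0.62021
(x/Vnmo)^2 = 0.384661
t0^2 = 0.501264
sqrt(0.501264 + 0.384661) = 0.941236
dt = 0.941236 - 0.708 = 0.233236

0.233236


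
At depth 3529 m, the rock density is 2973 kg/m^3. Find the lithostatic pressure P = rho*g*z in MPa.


P = rho * g * z / 1e6
= 2973 * 9.81 * 3529 / 1e6
= 102923743.77 / 1e6
= 102.9237 MPa

102.9237


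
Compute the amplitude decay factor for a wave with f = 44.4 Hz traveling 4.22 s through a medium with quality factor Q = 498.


pi*f*t/Q = pi*44.4*4.22/498 = 1.181996
A/A0 = exp(-1.181996) = 0.306666

0.306666


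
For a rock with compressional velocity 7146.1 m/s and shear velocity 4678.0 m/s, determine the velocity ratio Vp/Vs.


Vp/Vs = 7146.1 / 4678.0
= 1.5276

1.5276


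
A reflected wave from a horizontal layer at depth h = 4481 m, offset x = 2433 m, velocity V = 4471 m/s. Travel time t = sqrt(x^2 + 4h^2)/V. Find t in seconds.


x^2 + 4h^2 = 2433^2 + 4*4481^2 = 5919489 + 80317444 = 86236933
sqrt(86236933) = 9286.3843
t = 9286.3843 / 4471 = 2.077 s

2.077


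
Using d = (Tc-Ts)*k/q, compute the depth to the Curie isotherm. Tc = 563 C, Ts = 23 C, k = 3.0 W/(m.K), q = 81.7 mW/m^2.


T_Curie - T_surf = 563 - 23 = 540 C
Convert q to W/m^2: 81.7 mW/m^2 = 0.0817 W/m^2
d = 540 * 3.0 / 0.0817 = 19828.64 m

19828.64


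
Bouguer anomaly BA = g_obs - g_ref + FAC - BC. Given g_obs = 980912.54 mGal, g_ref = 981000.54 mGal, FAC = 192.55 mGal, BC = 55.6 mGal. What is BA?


BA = g_obs - g_ref + FAC - BC
= 980912.54 - 981000.54 + 192.55 - 55.6
= 48.95 mGal

48.95


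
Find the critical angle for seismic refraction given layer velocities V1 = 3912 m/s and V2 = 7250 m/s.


V1/V2 = 3912/7250 = 0.539586
theta_c = arcsin(0.539586) = 32.6555 degrees

32.6555


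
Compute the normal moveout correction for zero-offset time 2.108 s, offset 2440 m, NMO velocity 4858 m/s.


x/Vnmo = 2440/4858 = 0.502264
(x/Vnmo)^2 = 0.252269
t0^2 = 4.443664
sqrt(4.443664 + 0.252269) = 2.16701
dt = 2.16701 - 2.108 = 0.05901

0.05901


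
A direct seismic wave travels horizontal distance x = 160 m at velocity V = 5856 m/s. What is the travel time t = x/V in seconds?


t = x / V
= 160 / 5856
= 0.0273 s

0.0273


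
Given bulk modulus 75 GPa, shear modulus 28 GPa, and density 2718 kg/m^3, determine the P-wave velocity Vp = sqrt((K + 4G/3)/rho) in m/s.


First compute the effective modulus:
K + 4G/3 = 75e9 + 4*28e9/3 = 112333333333.33 Pa
Then divide by density:
112333333333.33 / 2718 = 41329408.8791 Pa/(kg/m^3)
Take the square root:
Vp = sqrt(41329408.8791) = 6428.8 m/s

6428.8


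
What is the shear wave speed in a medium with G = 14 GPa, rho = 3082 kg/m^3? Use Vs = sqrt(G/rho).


Convert G to Pa: G = 14e9 Pa
Compute G/rho = 14e9 / 3082 = 4542504.867
Vs = sqrt(4542504.867) = 2131.32 m/s

2131.32


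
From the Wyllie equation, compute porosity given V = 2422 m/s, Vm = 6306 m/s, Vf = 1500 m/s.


1/V - 1/Vm = 1/2422 - 1/6306 = 0.0002543
1/Vf - 1/Vm = 1/1500 - 1/6306 = 0.00050809
phi = 0.0002543 / 0.00050809 = 0.5005

0.5005


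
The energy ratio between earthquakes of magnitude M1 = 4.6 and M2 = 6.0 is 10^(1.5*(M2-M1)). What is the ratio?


M2 - M1 = 6.0 - 4.6 = 1.4
1.5 * 1.4 = 2.1
ratio = 10^2.1 = 125.89

125.89


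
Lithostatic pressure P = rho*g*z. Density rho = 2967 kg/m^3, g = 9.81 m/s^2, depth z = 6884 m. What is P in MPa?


P = rho * g * z / 1e6
= 2967 * 9.81 * 6884 / 1e6
= 200367562.68 / 1e6
= 200.3676 MPa

200.3676


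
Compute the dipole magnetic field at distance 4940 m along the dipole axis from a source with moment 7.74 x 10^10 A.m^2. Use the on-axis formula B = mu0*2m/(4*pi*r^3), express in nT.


m = 7.74 x 10^10 = 77400000000 A.m^2
2m = 154800000000 A.m^2
r^3 = 4940^3 = 120553784000
B = (4pi*10^-7) * 154800000000 / (4*pi * 120553784000) * 1e9
= 194527.41711 / 1514923528707.4 * 1e9
= 128.4074 nT

128.4074


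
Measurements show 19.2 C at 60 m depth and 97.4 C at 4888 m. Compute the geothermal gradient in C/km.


dT = 97.4 - 19.2 = 78.2 C
dz = 4888 - 60 = 4828 m
gradient = dT/dz * 1000 = 78.2/4828 * 1000 = 16.1972 C/km

16.1972


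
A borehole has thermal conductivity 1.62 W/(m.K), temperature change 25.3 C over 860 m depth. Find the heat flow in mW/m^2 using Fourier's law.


q = k * dT / dz * 1000
= 1.62 * 25.3 / 860 * 1000
= 0.047658 * 1000
= 47.6581 mW/m^2

47.6581


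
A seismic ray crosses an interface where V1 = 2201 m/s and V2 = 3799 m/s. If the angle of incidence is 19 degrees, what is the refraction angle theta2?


sin(theta1) = sin(19 deg) = 0.325568
sin(theta2) = V2/V1 * sin(theta1) = 3799/2201 * 0.325568 = 0.561942
theta2 = arcsin(0.561942) = 34.1902 degrees

34.1902


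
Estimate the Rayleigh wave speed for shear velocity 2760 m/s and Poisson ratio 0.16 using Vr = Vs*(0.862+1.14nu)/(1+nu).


Numerator factor = 0.862 + 1.14*0.16 = 1.0444
Denominator = 1 + 0.16 = 1.16
Vr = 2760 * 1.0444 / 1.16 = 2484.95 m/s

2484.95


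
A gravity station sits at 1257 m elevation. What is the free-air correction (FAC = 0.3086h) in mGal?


FAC = 0.3086 * h
= 0.3086 * 1257
= 387.9102 mGal

387.9102


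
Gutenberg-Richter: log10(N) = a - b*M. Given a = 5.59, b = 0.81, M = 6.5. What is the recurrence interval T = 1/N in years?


log10(N) = 5.59 - 0.81*6.5 = 0.325
N = 10^0.325 = 2.113489
T = 1/N = 1/2.113489 = 0.4732 years

0.4732


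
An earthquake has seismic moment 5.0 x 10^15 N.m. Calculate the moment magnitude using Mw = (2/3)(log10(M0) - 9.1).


log10(M0) = log10(5.0 x 10^15) = 15.699
Mw = 2/3 * (15.699 - 9.1)
= 2/3 * 6.599
= 4.4

4.4


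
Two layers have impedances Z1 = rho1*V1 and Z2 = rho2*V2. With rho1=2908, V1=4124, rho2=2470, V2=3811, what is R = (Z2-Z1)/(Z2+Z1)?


Z1 = 2908 * 4124 = 11992592
Z2 = 2470 * 3811 = 9413170
R = (9413170 - 11992592) / (9413170 + 11992592) = -2579422 / 21405762 = -0.1205

-0.1205


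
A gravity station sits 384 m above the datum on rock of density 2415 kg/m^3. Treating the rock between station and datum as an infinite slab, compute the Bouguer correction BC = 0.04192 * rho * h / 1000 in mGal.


BC = 0.04192 * rho * h / 1000
= 0.04192 * 2415 * 384 / 1000
= 38.8749 mGal

38.8749


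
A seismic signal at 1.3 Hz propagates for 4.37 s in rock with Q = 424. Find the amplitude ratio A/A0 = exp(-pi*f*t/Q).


pi*f*t/Q = pi*1.3*4.37/424 = 0.042093
A/A0 = exp(-0.042093) = 0.958781

0.958781


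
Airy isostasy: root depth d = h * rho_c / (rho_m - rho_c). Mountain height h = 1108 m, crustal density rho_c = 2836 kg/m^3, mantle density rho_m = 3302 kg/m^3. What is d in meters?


rho_m - rho_c = 3302 - 2836 = 466
d = 1108 * 2836 / 466
= 3142288 / 466
= 6743.11 m

6743.11


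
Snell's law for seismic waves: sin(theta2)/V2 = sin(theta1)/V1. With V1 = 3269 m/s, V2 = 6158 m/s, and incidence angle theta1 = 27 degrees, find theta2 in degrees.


sin(theta1) = sin(27 deg) = 0.45399
sin(theta2) = V2/V1 * sin(theta1) = 6158/3269 * 0.45399 = 0.855208
theta2 = arcsin(0.855208) = 58.7827 degrees

58.7827


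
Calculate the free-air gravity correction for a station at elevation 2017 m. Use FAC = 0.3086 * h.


FAC = 0.3086 * h
= 0.3086 * 2017
= 622.4462 mGal

622.4462


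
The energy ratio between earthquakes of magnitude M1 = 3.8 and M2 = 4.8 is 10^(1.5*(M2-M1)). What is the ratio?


M2 - M1 = 4.8 - 3.8 = 1.0
1.5 * 1.0 = 1.5
ratio = 10^1.5 = 31.62

31.62


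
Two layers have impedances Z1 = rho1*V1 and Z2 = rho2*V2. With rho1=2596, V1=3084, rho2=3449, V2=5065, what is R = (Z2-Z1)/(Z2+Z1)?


Z1 = 2596 * 3084 = 8006064
Z2 = 3449 * 5065 = 17469185
R = (17469185 - 8006064) / (17469185 + 8006064) = 9463121 / 25475249 = 0.3715

0.3715


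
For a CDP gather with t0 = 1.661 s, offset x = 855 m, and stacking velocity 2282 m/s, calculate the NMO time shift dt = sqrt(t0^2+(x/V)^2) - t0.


x/Vnmo = 855/2282 = 0.374671
(x/Vnmo)^2 = 0.140379
t0^2 = 2.758921
sqrt(2.758921 + 0.140379) = 1.702733
dt = 1.702733 - 1.661 = 0.041733

0.041733


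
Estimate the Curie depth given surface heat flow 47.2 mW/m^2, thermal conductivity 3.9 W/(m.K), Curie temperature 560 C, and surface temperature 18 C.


T_Curie - T_surf = 560 - 18 = 542 C
Convert q to W/m^2: 47.2 mW/m^2 = 0.0472 W/m^2
d = 542 * 3.9 / 0.0472 = 44783.9 m

44783.9


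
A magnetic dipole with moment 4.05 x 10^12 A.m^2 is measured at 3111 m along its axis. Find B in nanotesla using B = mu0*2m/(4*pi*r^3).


m = 4.05 x 10^12 = 4050000000000 A.m^2
2m = 8100000000000 A.m^2
r^3 = 3111^3 = 30109256631
B = (4pi*10^-7) * 8100000000000 / (4*pi * 30109256631) * 1e9
= 10178760.197631 / 378364077748.0 * 1e9
= 26902.0258 nT

26902.0258


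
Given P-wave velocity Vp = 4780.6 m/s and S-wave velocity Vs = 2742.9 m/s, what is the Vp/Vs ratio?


Vp/Vs = 4780.6 / 2742.9
= 1.7429

1.7429


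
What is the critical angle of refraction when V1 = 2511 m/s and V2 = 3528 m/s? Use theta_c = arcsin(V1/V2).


V1/V2 = 2511/3528 = 0.711735
theta_c = arcsin(0.711735) = 45.3762 degrees

45.3762


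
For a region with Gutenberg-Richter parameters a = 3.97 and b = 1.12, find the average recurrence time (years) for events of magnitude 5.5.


log10(N) = 3.97 - 1.12*5.5 = -2.19
N = 10^-2.19 = 0.006457
T = 1/N = 1/0.006457 = 154.8817 years

154.8817


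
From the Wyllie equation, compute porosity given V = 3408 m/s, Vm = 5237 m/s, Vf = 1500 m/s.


1/V - 1/Vm = 1/3408 - 1/5237 = 0.00010248
1/Vf - 1/Vm = 1/1500 - 1/5237 = 0.00047572
phi = 0.00010248 / 0.00047572 = 0.2154

0.2154


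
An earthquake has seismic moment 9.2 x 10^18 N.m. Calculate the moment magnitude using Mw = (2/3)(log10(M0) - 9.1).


log10(M0) = log10(9.2 x 10^18) = 18.9638
Mw = 2/3 * (18.9638 - 9.1)
= 2/3 * 9.8638
= 6.58

6.58


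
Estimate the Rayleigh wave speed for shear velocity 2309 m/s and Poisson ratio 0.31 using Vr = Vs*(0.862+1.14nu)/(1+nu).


Numerator factor = 0.862 + 1.14*0.31 = 1.2154
Denominator = 1 + 0.31 = 1.31
Vr = 2309 * 1.2154 / 1.31 = 2142.26 m/s

2142.26


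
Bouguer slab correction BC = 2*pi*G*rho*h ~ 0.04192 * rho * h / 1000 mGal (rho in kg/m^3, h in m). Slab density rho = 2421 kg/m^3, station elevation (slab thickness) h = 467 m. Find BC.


BC = 0.04192 * rho * h / 1000
= 0.04192 * 2421 * 467 / 1000
= 47.395 mGal

47.395


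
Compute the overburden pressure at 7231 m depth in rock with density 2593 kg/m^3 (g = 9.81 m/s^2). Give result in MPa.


P = rho * g * z / 1e6
= 2593 * 9.81 * 7231 / 1e6
= 183937333.23 / 1e6
= 183.9373 MPa

183.9373


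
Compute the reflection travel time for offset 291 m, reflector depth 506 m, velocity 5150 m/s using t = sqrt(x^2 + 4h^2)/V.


x^2 + 4h^2 = 291^2 + 4*506^2 = 84681 + 1024144 = 1108825
sqrt(1108825) = 1053.0076
t = 1053.0076 / 5150 = 0.2045 s

0.2045


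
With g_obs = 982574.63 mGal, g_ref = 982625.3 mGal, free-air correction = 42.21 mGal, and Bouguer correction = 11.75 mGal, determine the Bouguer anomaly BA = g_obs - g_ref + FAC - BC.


BA = g_obs - g_ref + FAC - BC
= 982574.63 - 982625.3 + 42.21 - 11.75
= -20.21 mGal

-20.21


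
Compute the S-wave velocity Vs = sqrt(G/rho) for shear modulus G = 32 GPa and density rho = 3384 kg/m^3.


Convert G to Pa: G = 32e9 Pa
Compute G/rho = 32e9 / 3384 = 9456264.7754
Vs = sqrt(9456264.7754) = 3075.1 m/s

3075.1


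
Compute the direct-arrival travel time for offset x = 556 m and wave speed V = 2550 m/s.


t = x / V
= 556 / 2550
= 0.218 s

0.218


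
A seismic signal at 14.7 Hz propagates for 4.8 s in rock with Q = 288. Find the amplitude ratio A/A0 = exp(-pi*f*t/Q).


pi*f*t/Q = pi*14.7*4.8/288 = 0.76969
A/A0 = exp(-0.76969) = 0.463157

0.463157


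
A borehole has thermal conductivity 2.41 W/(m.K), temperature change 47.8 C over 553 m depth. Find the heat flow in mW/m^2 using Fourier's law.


q = k * dT / dz * 1000
= 2.41 * 47.8 / 553 * 1000
= 0.208315 * 1000
= 208.3146 mW/m^2

208.3146


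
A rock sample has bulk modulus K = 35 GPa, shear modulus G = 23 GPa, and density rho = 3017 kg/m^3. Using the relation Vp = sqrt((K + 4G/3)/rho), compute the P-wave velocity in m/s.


First compute the effective modulus:
K + 4G/3 = 35e9 + 4*23e9/3 = 65666666666.67 Pa
Then divide by density:
65666666666.67 / 3017 = 21765550.7679 Pa/(kg/m^3)
Take the square root:
Vp = sqrt(21765550.7679) = 4665.36 m/s

4665.36


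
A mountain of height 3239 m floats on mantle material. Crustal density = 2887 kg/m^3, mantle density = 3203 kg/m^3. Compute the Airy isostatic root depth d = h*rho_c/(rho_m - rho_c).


rho_m - rho_c = 3203 - 2887 = 316
d = 3239 * 2887 / 316
= 9350993 / 316
= 29591.75 m

29591.75
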